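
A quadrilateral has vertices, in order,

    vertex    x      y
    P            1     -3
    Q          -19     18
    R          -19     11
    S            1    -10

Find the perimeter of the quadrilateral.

|PQ| = √((-20)² + (21)²) = √841 = 29
|QR| = √((0)² + (-7)²) = √49 = 7
|RS| = √((20)² + (-21)²) = √841 = 29
|SP| = √((0)² + (7)²) = √49 = 7
Perimeter = 29 + 7 + 29 + 7 = 72.

72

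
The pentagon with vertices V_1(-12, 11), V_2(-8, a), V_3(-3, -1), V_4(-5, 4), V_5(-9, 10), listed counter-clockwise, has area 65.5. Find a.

-5

Write out the shoelace sum; only the two edges meeting at V_2 involve a:
2·Area = [((-12)·a − (-8)·11) + ((-8)·(-1) − (-3)·a)] + -10
       = -9·a + 86 = 131
⇒ a = -5.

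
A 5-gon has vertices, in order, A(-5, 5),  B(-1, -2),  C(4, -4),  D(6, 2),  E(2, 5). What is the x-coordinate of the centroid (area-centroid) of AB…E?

Apply the shoelace formula. First the cross-terms c_i = x_i·y_{i+1} − x_{i+1}·y_i:
  15, 12, 32, 26, 35  ⇒  2A = 120, A = 60.
Then Σ (x_i + x_{i+1})·c_i = 369, so x̄ = 369 / (6·60) = 1.025.

1.025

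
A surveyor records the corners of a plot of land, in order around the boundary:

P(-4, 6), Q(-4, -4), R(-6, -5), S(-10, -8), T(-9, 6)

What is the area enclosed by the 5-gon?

64

Σ = (40) + (-4) + (-2) + (-132) + (-30) = -128
Area = |Σ|/2 = 64.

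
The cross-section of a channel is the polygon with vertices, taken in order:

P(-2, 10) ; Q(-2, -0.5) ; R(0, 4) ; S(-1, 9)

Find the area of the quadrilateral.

12.5

Apply the shoelace (surveyor's) formula: 2A = Σ (x_i·y_{i+1} − x_{i+1}·y_i), indices taken mod 4.
P→Q: (-2)(-0.5) − (-2)(10) = 21
Q→R: (-2)(4) − (0)(-0.5) = -8
R→S: (0)(9) − (-1)(4) = 4
S→P: (-1)(10) − (-2)(9) = 8
Σ = 25
Area = |Σ|/2 = 12.5.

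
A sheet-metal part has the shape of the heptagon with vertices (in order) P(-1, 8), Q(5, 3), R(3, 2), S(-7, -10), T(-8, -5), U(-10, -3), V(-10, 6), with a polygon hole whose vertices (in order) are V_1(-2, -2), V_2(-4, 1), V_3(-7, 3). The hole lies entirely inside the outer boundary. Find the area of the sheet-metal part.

Outer boundary:
Apply the shoelace formula: 2A = Σ (x_i·y_{i+1} − x_{i+1}·y_i), indices taken mod 7.
Cross-terms: -43, 1, -16, -45, -26, -90, -74  ⇒  Σ = -293
Area = |Σ|/2 = 146.5.
Hole:
Σ = (-10) + (-5) + (20) = 5
Area = |Σ|/2 = 2.5.
Net area = 146.5 − 2.5 = 144.

144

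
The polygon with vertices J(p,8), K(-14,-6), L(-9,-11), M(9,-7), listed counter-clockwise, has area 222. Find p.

Write out the shoelace sum; only the two edges meeting at J involve p:
2·Area = [(9·8 − p·(-7)) + (p·(-6) − (-14)·8)] + 262
       = 1·p + 446 = 444
⇒ p = -2.

-2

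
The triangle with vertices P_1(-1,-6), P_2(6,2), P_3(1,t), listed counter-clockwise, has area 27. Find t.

4

Write out the shoelace sum; only the two edges meeting at P_3 involve t:
2·Area = [(6·t − 1·2) + (1·(-6) − (-1)·t)] + 34
       = 7·t + 26 = 54
⇒ t = 4.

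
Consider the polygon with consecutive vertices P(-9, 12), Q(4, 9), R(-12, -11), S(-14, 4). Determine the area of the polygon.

Apply Gauss's area formula: 2A = Σ (x_i·y_{i+1} − x_{i+1}·y_i), indices taken mod 4.
Σ = (-129) + (64) + (-202) + (-132) = -399
Area = |Σ|/2 = 199.5.

199.5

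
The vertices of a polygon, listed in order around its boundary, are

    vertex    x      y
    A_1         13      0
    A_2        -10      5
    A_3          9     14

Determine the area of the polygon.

Cross-terms: 65, -185, -182  ⇒  Σ = -302
Area = |Σ|/2 = 151.

151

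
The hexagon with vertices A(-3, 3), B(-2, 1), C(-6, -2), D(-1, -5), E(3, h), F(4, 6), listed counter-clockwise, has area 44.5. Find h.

The doubled signed area Σ (x_i y_{i+1} − x_{i+1} y_i) is linear in h.
With h=0 it equals 104; the coefficient of h is -5 (from the two edges through E).
So -5·h + 104 = 2·44.5 = 89 ⇒ h = 3.

3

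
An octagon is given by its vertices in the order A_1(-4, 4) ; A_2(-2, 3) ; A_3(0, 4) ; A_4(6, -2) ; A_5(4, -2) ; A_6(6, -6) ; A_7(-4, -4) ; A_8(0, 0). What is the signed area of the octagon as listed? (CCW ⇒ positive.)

-50

Apply the surveyor's formula: 2A = Σ (x_i·y_{i+1} − x_{i+1}·y_i), indices taken mod 8.
Cross-terms: -4, -8, -24, -4, -12, -48, 0, 0  ⇒  Σ = -100
Signed area = Σ/2 = -50 (negative ⇒ clockwise traversal).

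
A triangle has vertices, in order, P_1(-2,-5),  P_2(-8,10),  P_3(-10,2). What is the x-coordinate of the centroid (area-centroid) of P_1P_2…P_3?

Apply the shoelace formula. First the cross-terms c_i = x_i·y_{i+1} − x_{i+1}·y_i:
  -60, 84, 54  ⇒  2A = 78, A = 39.
Then Σ (x_i + x_{i+1})·c_i = -1560, so x̄ = -1560 / (6·39) = -20/3.

-20/3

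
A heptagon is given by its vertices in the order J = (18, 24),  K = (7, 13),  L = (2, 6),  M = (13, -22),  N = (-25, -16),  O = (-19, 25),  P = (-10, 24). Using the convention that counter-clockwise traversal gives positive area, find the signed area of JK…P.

J→K: (18)(13) − (7)(24) = 66
K→L: (7)(6) − (2)(13) = 16
L→M: (2)(-22) − (13)(6) = -122
M→N: (13)(-16) − (-25)(-22) = -758
N→O: (-25)(25) − (-19)(-16) = -929
O→P: (-19)(24) − (-10)(25) = -206
P→J: (-10)(24) − (18)(24) = -672
Σ = -2605
Signed area = Σ/2 = -1302.5 (negative ⇒ clockwise traversal).

-1302.5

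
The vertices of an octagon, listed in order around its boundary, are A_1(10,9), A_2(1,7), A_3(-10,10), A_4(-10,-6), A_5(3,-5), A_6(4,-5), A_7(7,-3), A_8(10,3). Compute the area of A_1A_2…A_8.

254

Apply the shoelace (surveyor's) formula: 2A = Σ (x_i·y_{i+1} − x_{i+1}·y_i), indices taken mod 8.
A_1→A_2: (10)(7) − (1)(9) = 61
A_2→A_3: (1)(10) − (-10)(7) = 80
A_3→A_4: (-10)(-6) − (-10)(10) = 160
A_4→A_5: (-10)(-5) − (3)(-6) = 68
A_5→A_6: (3)(-5) − (4)(-5) = 5
A_6→A_7: (4)(-3) − (7)(-5) = 23
A_7→A_8: (7)(3) − (10)(-3) = 51
A_8→A_1: (10)(9) − (10)(3) = 60
Σ = 508
Area = |Σ|/2 = 254.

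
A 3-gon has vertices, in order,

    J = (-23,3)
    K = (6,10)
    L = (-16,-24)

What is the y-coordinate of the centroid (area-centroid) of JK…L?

-11/3

Apply Gauss's area formula. First the cross-terms c_i = x_i·y_{i+1} − x_{i+1}·y_i:
  -248, 16, -600  ⇒  2A = -832, A = -416.
Then Σ (y_i + y_{i+1})·c_i = 9152, so ȳ = 9152 / (6·(-416)) = -11/3.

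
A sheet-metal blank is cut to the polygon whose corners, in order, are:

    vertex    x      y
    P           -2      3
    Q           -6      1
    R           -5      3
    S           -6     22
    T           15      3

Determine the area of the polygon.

Apply the surveyor's formula: 2A = Σ (x_i·y_{i+1} − x_{i+1}·y_i), indices taken mod 5.
Cross-terms: 16, -13, -92, -348, 51  ⇒  Σ = -386
Area = |Σ|/2 = 193.

193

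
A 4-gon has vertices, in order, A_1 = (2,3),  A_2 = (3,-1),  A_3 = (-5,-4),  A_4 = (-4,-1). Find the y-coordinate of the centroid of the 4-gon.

Apply the shoelace (surveyor's) formula. First the cross-terms c_i = x_i·y_{i+1} − x_{i+1}·y_i:
  -11, -17, -11, -10  ⇒  2A = -49, A = -24.5.
Then Σ (y_i + y_{i+1})·c_i = 98, so ȳ = 98 / (6·(-24.5)) = -2/3.

-2/3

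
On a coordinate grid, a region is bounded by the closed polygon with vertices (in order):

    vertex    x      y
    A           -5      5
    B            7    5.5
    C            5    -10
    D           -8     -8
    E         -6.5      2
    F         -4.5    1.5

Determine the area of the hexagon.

Σ = (-62.5) + (-97.5) + (-120) + (-68) + (-0.75) + (-15) = -363.75
Area = |Σ|/2 = 181.875.

181.875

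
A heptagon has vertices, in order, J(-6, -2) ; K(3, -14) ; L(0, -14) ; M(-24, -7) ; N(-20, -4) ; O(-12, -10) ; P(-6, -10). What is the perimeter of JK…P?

|JK| = √((9)² + (-12)²) = √225 = 15
|KL| = √((-3)² + (0)²) = √9 = 3
|LM| = √((-24)² + (7)²) = √625 = 25
|MN| = √((4)² + (3)²) = √25 = 5
|NO| = √((8)² + (-6)²) = √100 = 10
|OP| = √((6)² + (0)²) = √36 = 6
|PJ| = √((0)² + (8)²) = √64 = 8
Perimeter = 15 + 3 + 25 + 5 + 10 + 6 + 8 = 72.

72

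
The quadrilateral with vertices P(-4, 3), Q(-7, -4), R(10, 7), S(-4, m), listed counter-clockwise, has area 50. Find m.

Write out the shoelace sum; only the two edges meeting at S involve m:
2·Area = [(10·m − (-4)·7) + ((-4)·3 − (-4)·m)] + 28
       = 14·m + 44 = 100
⇒ m = 4.

4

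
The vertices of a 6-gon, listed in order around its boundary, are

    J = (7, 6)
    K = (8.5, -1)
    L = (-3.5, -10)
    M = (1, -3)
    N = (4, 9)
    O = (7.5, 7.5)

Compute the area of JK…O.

75

Apply the shoelace (surveyor's) formula: 2A = Σ (x_i·y_{i+1} − x_{i+1}·y_i), indices taken mod 6.
Σ = (-58) + (-88.5) + (20.5) + (21) + (-37.5) + (-7.5) = -150
Area = |Σ|/2 = 75.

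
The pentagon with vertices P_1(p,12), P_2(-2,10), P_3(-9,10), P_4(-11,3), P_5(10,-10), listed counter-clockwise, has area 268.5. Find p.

8

The doubled signed area Σ (x_i y_{i+1} − x_{i+1} y_i) is linear in p.
With p=0 it equals 377; the coefficient of p is 20 (from the two edges through P_1).
So 20·p + 377 = 2·268.5 = 537 ⇒ p = 8.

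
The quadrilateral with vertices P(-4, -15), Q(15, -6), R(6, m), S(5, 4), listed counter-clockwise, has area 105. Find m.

-4

The doubled signed area Σ (x_i y_{i+1} − x_{i+1} y_i) is linear in m.
With m=0 it equals 250; the coefficient of m is 10 (from the two edges through R).
So 10·m + 250 = 2·105 = 210 ⇒ m = -4.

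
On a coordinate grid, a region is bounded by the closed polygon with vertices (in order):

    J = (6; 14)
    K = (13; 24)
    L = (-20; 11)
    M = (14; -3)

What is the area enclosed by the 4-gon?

352.5

Σ = (-38) + (623) + (-94) + (214) = 705
Area = |Σ|/2 = 352.5.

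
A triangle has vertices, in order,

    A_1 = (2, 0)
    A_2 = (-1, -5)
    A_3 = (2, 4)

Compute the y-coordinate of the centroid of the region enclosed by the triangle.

Apply Gauss's area formula. First the cross-terms c_i = x_i·y_{i+1} − x_{i+1}·y_i:
  -10, 6, -8  ⇒  2A = -12, A = -6.
Then Σ (y_i + y_{i+1})·c_i = 12, so ȳ = 12 / (6·(-6)) = -1/3.

-1/3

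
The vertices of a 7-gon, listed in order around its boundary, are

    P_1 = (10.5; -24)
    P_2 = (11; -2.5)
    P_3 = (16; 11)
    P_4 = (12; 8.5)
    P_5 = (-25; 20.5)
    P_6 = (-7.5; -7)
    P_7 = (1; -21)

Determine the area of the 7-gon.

775.5

Cross-terms: 237.75, 161, 4, 458.5, 328.75, 164.5, 196.5  ⇒  Σ = 1551
Area = |Σ|/2 = 775.5.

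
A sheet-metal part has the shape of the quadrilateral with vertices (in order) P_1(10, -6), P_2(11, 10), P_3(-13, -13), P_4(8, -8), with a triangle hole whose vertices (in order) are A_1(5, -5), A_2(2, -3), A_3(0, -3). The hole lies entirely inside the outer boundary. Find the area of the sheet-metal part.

Outer boundary:
Apply the surveyor's formula: 2A = Σ (x_i·y_{i+1} − x_{i+1}·y_i), indices taken mod 4.
Σ = (166) + (-13) + (208) + (32) = 393
Area = |Σ|/2 = 196.5.
Hole:
Cross-terms: -5, -6, 15  ⇒  Σ = 4
Area = |Σ|/2 = 2.
Net area = 196.5 − 2 = 194.5.

194.5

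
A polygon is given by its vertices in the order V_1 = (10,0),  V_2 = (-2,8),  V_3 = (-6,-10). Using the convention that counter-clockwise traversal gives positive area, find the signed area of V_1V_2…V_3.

124

Apply the surveyor's formula: 2A = Σ (x_i·y_{i+1} − x_{i+1}·y_i), indices taken mod 3.
V_1→V_2: (10)(8) − (-2)(0) = 80
V_2→V_3: (-2)(-10) − (-6)(8) = 68
V_3→V_1: (-6)(0) − (10)(-10) = 100
Σ = 248
Signed area = Σ/2 = 124 (positive ⇒ counter-clockwise traversal).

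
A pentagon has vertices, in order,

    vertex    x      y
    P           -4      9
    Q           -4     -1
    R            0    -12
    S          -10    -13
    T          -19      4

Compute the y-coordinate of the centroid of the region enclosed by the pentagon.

-544/237

Apply the shoelace formula. First the cross-terms c_i = x_i·y_{i+1} − x_{i+1}·y_i:
  40, 48, -120, -287, -155  ⇒  2A = -474, A = -237.
Then Σ (y_i + y_{i+1})·c_i = 3264, so ȳ = 3264 / (6·(-237)) = -544/237.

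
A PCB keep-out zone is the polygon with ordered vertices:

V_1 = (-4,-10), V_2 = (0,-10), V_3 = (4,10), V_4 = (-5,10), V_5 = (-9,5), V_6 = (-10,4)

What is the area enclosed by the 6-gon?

182.5

Apply Gauss's area formula: 2A = Σ (x_i·y_{i+1} − x_{i+1}·y_i), indices taken mod 6.
Σ = (40) + (40) + (90) + (65) + (14) + (116) = 365
Area = |Σ|/2 = 182.5.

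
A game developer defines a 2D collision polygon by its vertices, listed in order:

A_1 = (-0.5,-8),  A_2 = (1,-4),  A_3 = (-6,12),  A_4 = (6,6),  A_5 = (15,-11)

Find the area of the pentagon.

195.75

Apply the shoelace formula: 2A = Σ (x_i·y_{i+1} − x_{i+1}·y_i), indices taken mod 5.
A_1→A_2: (-0.5)(-4) − (1)(-8) = 10
A_2→A_3: (1)(12) − (-6)(-4) = -12
A_3→A_4: (-6)(6) − (6)(12) = -108
A_4→A_5: (6)(-11) − (15)(6) = -156
A_5→A_1: (15)(-8) − (-0.5)(-11) = -125.5
Σ = -391.5
Area = |Σ|/2 = 195.75.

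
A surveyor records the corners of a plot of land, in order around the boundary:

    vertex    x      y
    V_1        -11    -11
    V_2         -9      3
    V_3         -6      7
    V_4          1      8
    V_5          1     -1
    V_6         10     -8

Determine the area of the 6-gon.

218.5

V_1→V_2: (-11)(3) − (-9)(-11) = -132
V_2→V_3: (-9)(7) − (-6)(3) = -45
V_3→V_4: (-6)(8) − (1)(7) = -55
V_4→V_5: (1)(-1) − (1)(8) = -9
V_5→V_6: (1)(-8) − (10)(-1) = 2
V_6→V_1: (10)(-11) − (-11)(-8) = -198
Σ = -437
Area = |Σ|/2 = 218.5.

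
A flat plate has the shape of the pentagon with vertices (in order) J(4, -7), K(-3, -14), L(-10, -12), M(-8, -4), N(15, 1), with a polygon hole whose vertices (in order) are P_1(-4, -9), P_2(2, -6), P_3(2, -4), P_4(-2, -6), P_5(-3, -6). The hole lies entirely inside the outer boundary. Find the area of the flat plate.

135.5

Outer boundary:
J→K: (4)(-14) − (-3)(-7) = -77
K→L: (-3)(-12) − (-10)(-14) = -104
L→M: (-10)(-4) − (-8)(-12) = -56
M→N: (-8)(1) − (15)(-4) = 52
N→J: (15)(-7) − (4)(1) = -109
Σ = -294
Area = |Σ|/2 = 147.
Hole:
Apply the shoelace formula: 2A = Σ (x_i·y_{i+1} − x_{i+1}·y_i), indices taken mod 5.
P_1→P_2: (-4)(-6) − (2)(-9) = 42
P_2→P_3: (2)(-4) − (2)(-6) = 4
P_3→P_4: (2)(-6) − (-2)(-4) = -20
P_4→P_5: (-2)(-6) − (-3)(-6) = -6
P_5→P_1: (-3)(-9) − (-4)(-6) = 3
Σ = 23
Area = |Σ|/2 = 11.5.
Net area = 147 − 11.5 = 135.5.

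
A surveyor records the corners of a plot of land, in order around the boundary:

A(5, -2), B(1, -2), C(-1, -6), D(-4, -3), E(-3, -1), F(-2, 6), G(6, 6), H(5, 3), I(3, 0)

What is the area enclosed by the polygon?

Apply the shoelace formula: 2A = Σ (x_i·y_{i+1} − x_{i+1}·y_i), indices taken mod 9.
Cross-terms: -8, -8, -21, -5, -20, -48, -12, -9, -6  ⇒  Σ = -137
Area = |Σ|/2 = 68.5.

68.5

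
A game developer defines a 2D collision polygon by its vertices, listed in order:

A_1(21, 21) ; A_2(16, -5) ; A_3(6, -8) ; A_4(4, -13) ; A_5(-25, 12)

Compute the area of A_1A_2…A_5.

Σ = (-441) + (-98) + (-46) + (-277) + (-777) = -1639
Area = |Σ|/2 = 819.5.

819.5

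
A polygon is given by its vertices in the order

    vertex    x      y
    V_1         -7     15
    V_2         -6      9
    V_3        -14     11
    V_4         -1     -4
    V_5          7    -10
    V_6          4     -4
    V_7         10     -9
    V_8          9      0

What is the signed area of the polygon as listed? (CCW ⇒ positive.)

Apply the surveyor's formula: 2A = Σ (x_i·y_{i+1} − x_{i+1}·y_i), indices taken mod 8.
Σ = (27) + (60) + (67) + (38) + (12) + (4) + (81) + (135) = 424
Signed area = Σ/2 = 212 (positive ⇒ counter-clockwise traversal).

212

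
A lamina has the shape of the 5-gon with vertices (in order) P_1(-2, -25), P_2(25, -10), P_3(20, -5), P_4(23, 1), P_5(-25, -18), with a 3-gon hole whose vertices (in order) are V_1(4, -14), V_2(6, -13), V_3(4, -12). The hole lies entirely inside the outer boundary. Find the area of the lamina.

525.5

Outer boundary:
Apply Gauss's area formula: 2A = Σ (x_i·y_{i+1} − x_{i+1}·y_i), indices taken mod 5.
Σ = (645) + (75) + (135) + (-389) + (589) = 1055
Area = |Σ|/2 = 527.5.
Hole:
Apply Gauss's area formula: 2A = Σ (x_i·y_{i+1} − x_{i+1}·y_i), indices taken mod 3.
Cross-terms: 32, -20, -8  ⇒  Σ = 4
Area = |Σ|/2 = 2.
Net area = 527.5 − 2 = 525.5.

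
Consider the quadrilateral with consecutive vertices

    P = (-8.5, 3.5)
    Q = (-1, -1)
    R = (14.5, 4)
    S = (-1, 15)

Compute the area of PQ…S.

184

Apply the shoelace formula: 2A = Σ (x_i·y_{i+1} − x_{i+1}·y_i), indices taken mod 4.
P→Q: (-8.5)(-1) − (-1)(3.5) = 12
Q→R: (-1)(4) − (14.5)(-1) = 10.5
R→S: (14.5)(15) − (-1)(4) = 221.5
S→P: (-1)(3.5) − (-8.5)(15) = 124
Σ = 368
Area = |Σ|/2 = 184.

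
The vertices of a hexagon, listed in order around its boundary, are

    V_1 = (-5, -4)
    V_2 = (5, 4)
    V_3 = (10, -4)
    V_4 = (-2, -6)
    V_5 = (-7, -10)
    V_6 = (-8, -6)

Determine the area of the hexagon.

V_1→V_2: (-5)(4) − (5)(-4) = 0
V_2→V_3: (5)(-4) − (10)(4) = -60
V_3→V_4: (10)(-6) − (-2)(-4) = -68
V_4→V_5: (-2)(-10) − (-7)(-6) = -22
V_5→V_6: (-7)(-6) − (-8)(-10) = -38
V_6→V_1: (-8)(-4) − (-5)(-6) = 2
Σ = -186
Area = |Σ|/2 = 93.

93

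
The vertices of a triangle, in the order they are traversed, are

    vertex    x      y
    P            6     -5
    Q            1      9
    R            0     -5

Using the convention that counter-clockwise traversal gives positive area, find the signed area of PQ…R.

Σ = (59) + (-5) + (30) = 84
Signed area = Σ/2 = 42 (positive ⇒ counter-clockwise traversal).

42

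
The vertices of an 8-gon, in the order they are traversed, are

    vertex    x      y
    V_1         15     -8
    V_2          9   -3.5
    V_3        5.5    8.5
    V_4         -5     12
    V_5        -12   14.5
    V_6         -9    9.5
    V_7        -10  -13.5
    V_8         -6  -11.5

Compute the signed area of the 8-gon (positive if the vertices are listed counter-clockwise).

V_1→V_2: (15)(-3.5) − (9)(-8) = 19.5
V_2→V_3: (9)(8.5) − (5.5)(-3.5) = 95.75
V_3→V_4: (5.5)(12) − (-5)(8.5) = 108.5
V_4→V_5: (-5)(14.5) − (-12)(12) = 71.5
V_5→V_6: (-12)(9.5) − (-9)(14.5) = 16.5
V_6→V_7: (-9)(-13.5) − (-10)(9.5) = 216.5
V_7→V_8: (-10)(-11.5) − (-6)(-13.5) = 34
V_8→V_1: (-6)(-8) − (15)(-11.5) = 220.5
Σ = 782.75
Signed area = Σ/2 = 391.375 (positive ⇒ counter-clockwise traversal).

391.375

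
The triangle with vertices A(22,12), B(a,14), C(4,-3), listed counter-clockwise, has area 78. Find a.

14

The doubled signed area Σ (x_i y_{i+1} − x_{i+1} y_i) is linear in a.
With a=0 it equals 366; the coefficient of a is -15 (from the two edges through B).
So -15·a + 366 = 2·78 = 156 ⇒ a = 14.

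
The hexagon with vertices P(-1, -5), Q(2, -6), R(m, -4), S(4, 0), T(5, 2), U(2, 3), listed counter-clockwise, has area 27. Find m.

The doubled signed area Σ (x_i y_{i+1} − x_{i+1} y_i) is linear in m.
With m=0 it equals 36; the coefficient of m is 6 (from the two edges through R).
So 6·m + 36 = 2·27 = 54 ⇒ m = 3.

3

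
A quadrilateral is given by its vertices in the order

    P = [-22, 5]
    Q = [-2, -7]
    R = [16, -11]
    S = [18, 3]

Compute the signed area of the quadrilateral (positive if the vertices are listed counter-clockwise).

350

Apply the shoelace formula: 2A = Σ (x_i·y_{i+1} − x_{i+1}·y_i), indices taken mod 4.
Σ = (164) + (134) + (246) + (156) = 700
Signed area = Σ/2 = 350 (positive ⇒ counter-clockwise traversal).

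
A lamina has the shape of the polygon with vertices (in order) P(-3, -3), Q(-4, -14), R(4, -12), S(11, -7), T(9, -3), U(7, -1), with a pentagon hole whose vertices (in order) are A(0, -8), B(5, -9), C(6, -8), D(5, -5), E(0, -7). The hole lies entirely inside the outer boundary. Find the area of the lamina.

113.5

Outer boundary:
Apply the surveyor's formula: 2A = Σ (x_i·y_{i+1} − x_{i+1}·y_i), indices taken mod 6.
Σ = (30) + (104) + (104) + (30) + (12) + (-24) = 256
Area = |Σ|/2 = 128.
Hole:
Apply the surveyor's formula: 2A = Σ (x_i·y_{i+1} − x_{i+1}·y_i), indices taken mod 5.
Σ = (40) + (14) + (10) + (-35) + (0) = 29
Area = |Σ|/2 = 14.5.
Net area = 128 − 14.5 = 113.5.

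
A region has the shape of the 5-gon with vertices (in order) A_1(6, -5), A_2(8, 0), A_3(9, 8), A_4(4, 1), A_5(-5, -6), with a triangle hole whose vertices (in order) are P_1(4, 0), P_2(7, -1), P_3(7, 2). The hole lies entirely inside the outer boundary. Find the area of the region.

57

Outer boundary:
Apply the surveyor's formula: 2A = Σ (x_i·y_{i+1} − x_{i+1}·y_i), indices taken mod 5.
Σ = (40) + (64) + (-23) + (-19) + (61) = 123
Area = |Σ|/2 = 61.5.
Hole:
Apply Gauss's area formula: 2A = Σ (x_i·y_{i+1} − x_{i+1}·y_i), indices taken mod 3.
P_1→P_2: (4)(-1) − (7)(0) = -4
P_2→P_3: (7)(2) − (7)(-1) = 21
P_3→P_1: (7)(0) − (4)(2) = -8
Σ = 9
Area = |Σ|/2 = 4.5.
Net area = 61.5 − 4.5 = 57.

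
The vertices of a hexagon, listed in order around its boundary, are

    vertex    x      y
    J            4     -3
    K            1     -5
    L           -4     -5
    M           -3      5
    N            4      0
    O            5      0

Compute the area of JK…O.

56

Cross-terms: -17, -25, -35, -20, 0, -15  ⇒  Σ = -112
Area = |Σ|/2 = 56.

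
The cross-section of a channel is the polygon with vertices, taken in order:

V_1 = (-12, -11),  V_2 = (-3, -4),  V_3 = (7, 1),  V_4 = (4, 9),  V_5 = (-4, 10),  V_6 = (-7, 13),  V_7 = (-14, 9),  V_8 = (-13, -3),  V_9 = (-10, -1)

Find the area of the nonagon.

276

Apply the shoelace (surveyor's) formula: 2A = Σ (x_i·y_{i+1} − x_{i+1}·y_i), indices taken mod 9.
Cross-terms: 15, 25, 59, 76, 18, 119, 159, -17, 98  ⇒  Σ = 552
Area = |Σ|/2 = 276.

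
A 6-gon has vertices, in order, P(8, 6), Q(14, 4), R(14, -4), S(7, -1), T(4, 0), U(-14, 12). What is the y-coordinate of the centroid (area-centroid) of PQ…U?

Apply the shoelace (surveyor's) formula. First the cross-terms c_i = x_i·y_{i+1} − x_{i+1}·y_i:
  -52, -112, 14, 4, 48, -180  ⇒  2A = -278, A = -139.
Then Σ (y_i + y_{i+1})·c_i = -3258, so ȳ = -3258 / (6·(-139)) = 543/139.

543/139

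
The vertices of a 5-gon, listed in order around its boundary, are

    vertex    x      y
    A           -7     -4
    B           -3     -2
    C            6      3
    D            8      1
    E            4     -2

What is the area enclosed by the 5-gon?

31.5

Σ = (2) + (3) + (-18) + (-20) + (-30) = -63
Area = |Σ|/2 = 31.5.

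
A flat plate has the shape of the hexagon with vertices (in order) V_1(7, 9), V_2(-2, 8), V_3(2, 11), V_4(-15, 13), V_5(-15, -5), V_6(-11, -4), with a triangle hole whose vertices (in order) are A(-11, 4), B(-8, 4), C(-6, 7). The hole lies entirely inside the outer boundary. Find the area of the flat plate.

211

Outer boundary:
V_1→V_2: (7)(8) − (-2)(9) = 74
V_2→V_3: (-2)(11) − (2)(8) = -38
V_3→V_4: (2)(13) − (-15)(11) = 191
V_4→V_5: (-15)(-5) − (-15)(13) = 270
V_5→V_6: (-15)(-4) − (-11)(-5) = 5
V_6→V_1: (-11)(9) − (7)(-4) = -71
Σ = 431
Area = |Σ|/2 = 215.5.
Hole:
Apply the shoelace formula: 2A = Σ (x_i·y_{i+1} − x_{i+1}·y_i), indices taken mod 3.
Σ = (-12) + (-32) + (53) = 9
Area = |Σ|/2 = 4.5.
Net area = 215.5 − 4.5 = 211.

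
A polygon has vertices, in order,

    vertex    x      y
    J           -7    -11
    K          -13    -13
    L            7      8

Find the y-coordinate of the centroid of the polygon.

-16/3

Apply the shoelace formula. First the cross-terms c_i = x_i·y_{i+1} − x_{i+1}·y_i:
  -52, -13, -21  ⇒  2A = -86, A = -43.
Then Σ (y_i + y_{i+1})·c_i = 1376, so ȳ = 1376 / (6·(-43)) = -16/3.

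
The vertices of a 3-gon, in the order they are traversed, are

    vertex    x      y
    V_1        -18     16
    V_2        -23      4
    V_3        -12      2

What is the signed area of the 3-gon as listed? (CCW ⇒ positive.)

Apply Gauss's area formula: 2A = Σ (x_i·y_{i+1} − x_{i+1}·y_i), indices taken mod 3.
V_1→V_2: (-18)(4) − (-23)(16) = 296
V_2→V_3: (-23)(2) − (-12)(4) = 2
V_3→V_1: (-12)(16) − (-18)(2) = -156
Σ = 142
Signed area = Σ/2 = 71 (positive ⇒ counter-clockwise traversal).

71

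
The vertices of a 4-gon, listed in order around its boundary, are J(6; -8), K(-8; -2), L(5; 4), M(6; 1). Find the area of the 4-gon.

85.5

J→K: (6)(-2) − (-8)(-8) = -76
K→L: (-8)(4) − (5)(-2) = -22
L→M: (5)(1) − (6)(4) = -19
M→J: (6)(-8) − (6)(1) = -54
Σ = -171
Area = |Σ|/2 = 85.5.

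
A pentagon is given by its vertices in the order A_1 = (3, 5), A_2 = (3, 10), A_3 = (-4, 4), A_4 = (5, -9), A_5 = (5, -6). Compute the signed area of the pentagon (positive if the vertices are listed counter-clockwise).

A_1→A_2: (3)(10) − (3)(5) = 15
A_2→A_3: (3)(4) − (-4)(10) = 52
A_3→A_4: (-4)(-9) − (5)(4) = 16
A_4→A_5: (5)(-6) − (5)(-9) = 15
A_5→A_1: (5)(5) − (3)(-6) = 43
Σ = 141
Signed area = Σ/2 = 70.5 (positive ⇒ counter-clockwise traversal).

70.5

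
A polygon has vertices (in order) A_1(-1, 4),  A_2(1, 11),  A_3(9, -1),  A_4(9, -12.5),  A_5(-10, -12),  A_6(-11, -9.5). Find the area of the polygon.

Cross-terms: -15, -100, -103.5, -233, -37, -53.5  ⇒  Σ = -542
Area = |Σ|/2 = 271.

271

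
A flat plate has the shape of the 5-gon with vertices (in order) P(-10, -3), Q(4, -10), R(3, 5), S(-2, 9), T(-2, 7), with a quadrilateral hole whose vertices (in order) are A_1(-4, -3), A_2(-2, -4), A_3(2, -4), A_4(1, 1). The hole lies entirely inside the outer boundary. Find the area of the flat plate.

123

Outer boundary:
Apply the surveyor's formula: 2A = Σ (x_i·y_{i+1} − x_{i+1}·y_i), indices taken mod 5.
Cross-terms: 112, 50, 37, 4, 76  ⇒  Σ = 279
Area = |Σ|/2 = 139.5.
Hole:
Apply the shoelace formula: 2A = Σ (x_i·y_{i+1} − x_{i+1}·y_i), indices taken mod 4.
A_1→A_2: (-4)(-4) − (-2)(-3) = 10
A_2→A_3: (-2)(-4) − (2)(-4) = 16
A_3→A_4: (2)(1) − (1)(-4) = 6
A_4→A_1: (1)(-3) − (-4)(1) = 1
Σ = 33
Area = |Σ|/2 = 16.5.
Net area = 139.5 − 16.5 = 123.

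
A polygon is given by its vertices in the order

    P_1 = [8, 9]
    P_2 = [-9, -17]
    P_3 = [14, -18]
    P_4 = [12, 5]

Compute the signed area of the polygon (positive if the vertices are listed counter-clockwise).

Apply the surveyor's formula: 2A = Σ (x_i·y_{i+1} − x_{i+1}·y_i), indices taken mod 4.
Σ = (-55) + (400) + (286) + (68) = 699
Signed area = Σ/2 = 349.5 (positive ⇒ counter-clockwise traversal).

349.5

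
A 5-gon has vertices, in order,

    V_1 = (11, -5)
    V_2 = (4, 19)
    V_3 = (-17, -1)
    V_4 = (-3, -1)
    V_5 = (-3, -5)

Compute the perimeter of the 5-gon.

|V_1V_2| = √((-7)² + (24)²) = √625 = 25
|V_2V_3| = √((-21)² + (-20)²) = √841 = 29
|V_3V_4| = √((14)² + (0)²) = √196 = 14
|V_4V_5| = √((0)² + (-4)²) = √16 = 4
|V_5V_1| = √((14)² + (0)²) = √196 = 14
Perimeter = 25 + 29 + 14 + 4 + 14 = 86.

86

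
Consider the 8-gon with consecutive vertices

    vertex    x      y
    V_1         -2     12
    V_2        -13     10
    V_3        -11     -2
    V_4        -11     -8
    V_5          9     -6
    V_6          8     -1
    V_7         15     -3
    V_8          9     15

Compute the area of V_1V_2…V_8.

Apply the shoelace (surveyor's) formula: 2A = Σ (x_i·y_{i+1} − x_{i+1}·y_i), indices taken mod 8.
Cross-terms: 136, 136, 66, 138, 39, -9, 252, 138  ⇒  Σ = 896
Area = |Σ|/2 = 448.

448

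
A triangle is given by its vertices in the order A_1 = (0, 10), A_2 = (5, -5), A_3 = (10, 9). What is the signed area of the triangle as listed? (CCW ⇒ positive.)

Σ = (-50) + (95) + (100) = 145
Signed area = Σ/2 = 72.5 (positive ⇒ counter-clockwise traversal).

72.5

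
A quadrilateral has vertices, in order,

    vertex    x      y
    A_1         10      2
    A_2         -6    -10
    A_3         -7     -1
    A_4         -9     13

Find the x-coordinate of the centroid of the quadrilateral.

-1.61

Apply the surveyor's formula. First the cross-terms c_i = x_i·y_{i+1} − x_{i+1}·y_i:
  -88, -64, -100, -148  ⇒  2A = -400, A = -200.
Then Σ (x_i + x_{i+1})·c_i = 1932, so x̄ = 1932 / (6·(-200)) = -1.61.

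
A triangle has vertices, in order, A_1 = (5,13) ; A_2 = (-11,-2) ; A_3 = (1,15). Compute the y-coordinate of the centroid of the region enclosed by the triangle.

26/3

Apply the shoelace formula. First the cross-terms c_i = x_i·y_{i+1} − x_{i+1}·y_i:
  133, -163, -62  ⇒  2A = -92, A = -46.
Then Σ (y_i + y_{i+1})·c_i = -2392, so ȳ = -2392 / (6·(-46)) = 26/3.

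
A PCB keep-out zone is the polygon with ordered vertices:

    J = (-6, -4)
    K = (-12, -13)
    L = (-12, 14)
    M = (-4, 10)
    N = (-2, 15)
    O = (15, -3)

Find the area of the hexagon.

347.5

Apply the surveyor's formula: 2A = Σ (x_i·y_{i+1} − x_{i+1}·y_i), indices taken mod 6.
Σ = (30) + (-324) + (-64) + (-40) + (-219) + (-78) = -695
Area = |Σ|/2 = 347.5.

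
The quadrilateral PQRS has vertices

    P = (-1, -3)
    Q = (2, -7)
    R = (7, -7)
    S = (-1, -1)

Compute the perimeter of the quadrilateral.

22

|PQ| = √((3)² + (-4)²) = √25 = 5
|QR| = √((5)² + (0)²) = √25 = 5
|RS| = √((-8)² + (6)²) = √100 = 10
|SP| = √((0)² + (-2)²) = √4 = 2
Perimeter = 5 + 5 + 10 + 2 = 22.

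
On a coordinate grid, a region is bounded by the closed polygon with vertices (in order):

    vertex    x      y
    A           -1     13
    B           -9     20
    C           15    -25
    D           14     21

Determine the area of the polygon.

Apply the shoelace (surveyor's) formula: 2A = Σ (x_i·y_{i+1} − x_{i+1}·y_i), indices taken mod 4.
Σ = (97) + (-75) + (665) + (203) = 890
Area = |Σ|/2 = 445.

445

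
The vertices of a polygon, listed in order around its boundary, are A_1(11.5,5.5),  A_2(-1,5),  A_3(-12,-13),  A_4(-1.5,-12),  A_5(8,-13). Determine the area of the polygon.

284.75

Apply the surveyor's formula: 2A = Σ (x_i·y_{i+1} − x_{i+1}·y_i), indices taken mod 5.
A_1→A_2: (11.5)(5) − (-1)(5.5) = 63
A_2→A_3: (-1)(-13) − (-12)(5) = 73
A_3→A_4: (-12)(-12) − (-1.5)(-13) = 124.5
A_4→A_5: (-1.5)(-13) − (8)(-12) = 115.5
A_5→A_1: (8)(5.5) − (11.5)(-13) = 193.5
Σ = 569.5
Area = |Σ|/2 = 284.75.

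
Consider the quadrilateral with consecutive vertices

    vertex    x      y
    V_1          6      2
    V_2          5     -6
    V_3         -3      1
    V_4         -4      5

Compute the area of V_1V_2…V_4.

54

Apply the shoelace (surveyor's) formula: 2A = Σ (x_i·y_{i+1} − x_{i+1}·y_i), indices taken mod 4.
V_1→V_2: (6)(-6) − (5)(2) = -46
V_2→V_3: (5)(1) − (-3)(-6) = -13
V_3→V_4: (-3)(5) − (-4)(1) = -11
V_4→V_1: (-4)(2) − (6)(5) = -38
Σ = -108
Area = |Σ|/2 = 54.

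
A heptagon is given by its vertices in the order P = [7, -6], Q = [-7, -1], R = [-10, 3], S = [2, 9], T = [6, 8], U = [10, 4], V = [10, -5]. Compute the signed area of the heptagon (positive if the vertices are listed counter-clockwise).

-192.5

Apply the surveyor's formula: 2A = Σ (x_i·y_{i+1} − x_{i+1}·y_i), indices taken mod 7.
P→Q: (7)(-1) − (-7)(-6) = -49
Q→R: (-7)(3) − (-10)(-1) = -31
R→S: (-10)(9) − (2)(3) = -96
S→T: (2)(8) − (6)(9) = -38
T→U: (6)(4) − (10)(8) = -56
U→V: (10)(-5) − (10)(4) = -90
V→P: (10)(-6) − (7)(-5) = -25
Σ = -385
Signed area = Σ/2 = -192.5 (negative ⇒ clockwise traversal).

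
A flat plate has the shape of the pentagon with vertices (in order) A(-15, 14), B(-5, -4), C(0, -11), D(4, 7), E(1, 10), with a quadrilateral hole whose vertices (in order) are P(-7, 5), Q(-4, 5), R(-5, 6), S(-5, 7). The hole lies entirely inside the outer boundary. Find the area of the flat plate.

Outer boundary:
Apply the shoelace (surveyor's) formula: 2A = Σ (x_i·y_{i+1} − x_{i+1}·y_i), indices taken mod 5.
Σ = (130) + (55) + (44) + (33) + (164) = 426
Area = |Σ|/2 = 213.
Hole:
Apply the surveyor's formula: 2A = Σ (x_i·y_{i+1} − x_{i+1}·y_i), indices taken mod 4.
Cross-terms: -15, 1, -5, 24  ⇒  Σ = 5
Area = |Σ|/2 = 2.5.
Net area = 213 − 2.5 = 210.5.

210.5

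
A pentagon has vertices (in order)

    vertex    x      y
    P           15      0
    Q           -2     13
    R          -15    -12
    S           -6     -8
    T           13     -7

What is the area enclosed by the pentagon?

356.5

Apply the shoelace formula: 2A = Σ (x_i·y_{i+1} − x_{i+1}·y_i), indices taken mod 5.
Σ = (195) + (219) + (48) + (146) + (105) = 713
Area = |Σ|/2 = 356.5.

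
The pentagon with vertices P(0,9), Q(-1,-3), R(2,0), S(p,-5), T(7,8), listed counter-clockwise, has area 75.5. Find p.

The doubled signed area Σ (x_i y_{i+1} − x_{i+1} y_i) is linear in p.
With p=0 it equals 103; the coefficient of p is 8 (from the two edges through S).
So 8·p + 103 = 2·75.5 = 151 ⇒ p = 6.

6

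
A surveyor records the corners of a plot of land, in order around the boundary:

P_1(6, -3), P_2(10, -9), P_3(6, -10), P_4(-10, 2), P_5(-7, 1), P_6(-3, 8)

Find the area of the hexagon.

123

Apply the surveyor's formula: 2A = Σ (x_i·y_{i+1} − x_{i+1}·y_i), indices taken mod 6.
P_1→P_2: (6)(-9) − (10)(-3) = -24
P_2→P_3: (10)(-10) − (6)(-9) = -46
P_3→P_4: (6)(2) − (-10)(-10) = -88
P_4→P_5: (-10)(1) − (-7)(2) = 4
P_5→P_6: (-7)(8) − (-3)(1) = -53
P_6→P_1: (-3)(-3) − (6)(8) = -39
Σ = -246
Area = |Σ|/2 = 123.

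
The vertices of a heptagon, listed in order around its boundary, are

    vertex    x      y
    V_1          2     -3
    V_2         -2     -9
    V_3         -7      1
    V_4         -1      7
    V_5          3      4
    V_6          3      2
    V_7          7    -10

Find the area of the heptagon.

106.5

Σ = (-24) + (-65) + (-48) + (-25) + (-6) + (-44) + (-1) = -213
Area = |Σ|/2 = 106.5.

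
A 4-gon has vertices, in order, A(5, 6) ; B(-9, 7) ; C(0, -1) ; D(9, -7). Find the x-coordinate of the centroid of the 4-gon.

Apply Gauss's area formula. First the cross-terms c_i = x_i·y_{i+1} − x_{i+1}·y_i:
  89, 9, 9, 89  ⇒  2A = 196, A = 98.
Then Σ (x_i + x_{i+1})·c_i = 890, so x̄ = 890 / (6·98) = 445/294.

445/294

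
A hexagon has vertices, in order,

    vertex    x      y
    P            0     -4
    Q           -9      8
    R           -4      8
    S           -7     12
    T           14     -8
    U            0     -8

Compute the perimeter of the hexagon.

|PQ| = √((-9)² + (12)²) = √225 = 15
|QR| = √((5)² + (0)²) = √25 = 5
|RS| = √((-3)² + (4)²) = √25 = 5
|ST| = √((21)² + (-20)²) = √841 = 29
|TU| = √((-14)² + (0)²) = √196 = 14
|UP| = √((0)² + (4)²) = √16 = 4
Perimeter = 15 + 5 + 5 + 29 + 14 + 4 = 72.

72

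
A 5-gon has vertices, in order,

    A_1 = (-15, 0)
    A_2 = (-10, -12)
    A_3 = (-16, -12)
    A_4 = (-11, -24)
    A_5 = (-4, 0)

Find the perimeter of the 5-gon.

|A_1A_2| = √((5)² + (-12)²) = √169 = 13
|A_2A_3| = √((-6)² + (0)²) = √36 = 6
|A_3A_4| = √((5)² + (-12)²) = √169 = 13
|A_4A_5| = √((7)² + (24)²) = √625 = 25
|A_5A_1| = √((-11)² + (0)²) = √121 = 11
Perimeter = 13 + 6 + 13 + 25 + 11 = 68.

68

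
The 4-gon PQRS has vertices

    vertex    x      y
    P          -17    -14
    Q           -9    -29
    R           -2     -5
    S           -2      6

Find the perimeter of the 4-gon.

|PQ| = √((8)² + (-15)²) = √289 = 17
|QR| = √((7)² + (24)²) = √625 = 25
|RS| = √((0)² + (11)²) = √121 = 11
|SP| = √((-15)² + (-20)²) = √625 = 25
Perimeter = 17 + 25 + 11 + 25 = 78.

78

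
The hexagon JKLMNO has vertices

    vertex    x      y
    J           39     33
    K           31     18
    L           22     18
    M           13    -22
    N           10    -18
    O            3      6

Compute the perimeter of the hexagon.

142

|JK| = √((-8)² + (-15)²) = √289 = 17
|KL| = √((-9)² + (0)²) = √81 = 9
|LM| = √((-9)² + (-40)²) = √1681 = 41
|MN| = √((-3)² + (4)²) = √25 = 5
|NO| = √((-7)² + (24)²) = √625 = 25
|OJ| = √((36)² + (27)²) = √2025 = 45
Perimeter = 17 + 9 + 41 + 5 + 25 + 45 = 142.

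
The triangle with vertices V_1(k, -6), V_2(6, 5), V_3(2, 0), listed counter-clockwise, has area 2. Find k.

Write out the shoelace sum; only the two edges meeting at V_1 involve k:
2·Area = [(2·(-6) − k·0) + (k·5 − 6·(-6))] + -10
       = 5·k + 14 = 4
⇒ k = -2.

-2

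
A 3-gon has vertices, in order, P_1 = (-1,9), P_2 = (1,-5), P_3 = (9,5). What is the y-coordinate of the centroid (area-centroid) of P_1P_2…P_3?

3

Apply the shoelace formula. First the cross-terms c_i = x_i·y_{i+1} − x_{i+1}·y_i:
  -4, 50, 86  ⇒  2A = 132, A = 66.
Then Σ (y_i + y_{i+1})·c_i = 1188, so ȳ = 1188 / (6·66) = 3.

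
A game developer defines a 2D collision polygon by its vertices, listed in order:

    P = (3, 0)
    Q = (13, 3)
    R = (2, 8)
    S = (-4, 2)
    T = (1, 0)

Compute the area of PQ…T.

Σ = (9) + (98) + (36) + (-2) + (0) = 141
Area = |Σ|/2 = 70.5.

70.5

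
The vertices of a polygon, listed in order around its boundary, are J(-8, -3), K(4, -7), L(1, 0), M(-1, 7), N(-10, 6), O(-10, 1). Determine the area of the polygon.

Cross-terms: 68, 7, 7, 64, 50, 38  ⇒  Σ = 234
Area = |Σ|/2 = 117.

117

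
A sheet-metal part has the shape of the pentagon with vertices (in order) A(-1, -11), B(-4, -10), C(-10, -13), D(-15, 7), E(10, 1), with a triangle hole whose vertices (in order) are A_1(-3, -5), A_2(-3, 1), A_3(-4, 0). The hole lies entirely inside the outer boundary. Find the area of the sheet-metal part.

Outer boundary:
Apply the shoelace (surveyor's) formula: 2A = Σ (x_i·y_{i+1} − x_{i+1}·y_i), indices taken mod 5.
Cross-terms: -34, -48, -265, -85, -109  ⇒  Σ = -541
Area = |Σ|/2 = 270.5.
Hole:
Cross-terms: -18, 4, 20  ⇒  Σ = 6
Area = |Σ|/2 = 3.
Net area = 270.5 − 3 = 267.5.

267.5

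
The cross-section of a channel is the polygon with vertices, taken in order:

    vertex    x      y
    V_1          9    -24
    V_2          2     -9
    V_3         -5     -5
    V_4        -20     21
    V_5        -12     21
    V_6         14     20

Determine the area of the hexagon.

Σ = (-33) + (-55) + (-205) + (-168) + (-534) + (-516) = -1511
Area = |Σ|/2 = 755.5.

755.5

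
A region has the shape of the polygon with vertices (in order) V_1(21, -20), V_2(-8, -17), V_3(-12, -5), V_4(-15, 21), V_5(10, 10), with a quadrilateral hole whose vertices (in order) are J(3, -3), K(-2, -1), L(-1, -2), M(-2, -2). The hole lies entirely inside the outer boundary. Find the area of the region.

887

Outer boundary:
Apply the shoelace (surveyor's) formula: 2A = Σ (x_i·y_{i+1} − x_{i+1}·y_i), indices taken mod 5.
Σ = (-517) + (-164) + (-327) + (-360) + (-410) = -1778
Area = |Σ|/2 = 889.
Hole:
Cross-terms: -9, 3, -2, 12  ⇒  Σ = 4
Area = |Σ|/2 = 2.
Net area = 889 − 2 = 887.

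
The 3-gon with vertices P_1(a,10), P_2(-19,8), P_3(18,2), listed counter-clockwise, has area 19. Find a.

-25

Write out the shoelace sum; only the two edges meeting at P_1 involve a:
2·Area = [(18·10 − a·2) + (a·8 − (-19)·10)] + -182
       = 6·a + 188 = 38
⇒ a = -25.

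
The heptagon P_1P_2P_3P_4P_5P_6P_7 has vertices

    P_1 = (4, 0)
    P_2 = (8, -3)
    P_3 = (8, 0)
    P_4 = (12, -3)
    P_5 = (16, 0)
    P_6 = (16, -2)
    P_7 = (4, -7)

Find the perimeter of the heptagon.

40

|P_1P_2| = √((4)² + (-3)²) = √25 = 5
|P_2P_3| = √((0)² + (3)²) = √9 = 3
|P_3P_4| = √((4)² + (-3)²) = √25 = 5
|P_4P_5| = √((4)² + (3)²) = √25 = 5
|P_5P_6| = √((0)² + (-2)²) = √4 = 2
|P_6P_7| = √((-12)² + (-5)²) = √169 = 13
|P_7P_1| = √((0)² + (7)²) = √49 = 7
Perimeter = 5 + 3 + 5 + 5 + 2 + 13 + 7 = 40.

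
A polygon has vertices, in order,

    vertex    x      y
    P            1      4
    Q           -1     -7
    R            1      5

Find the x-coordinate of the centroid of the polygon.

1/3

Apply the shoelace (surveyor's) formula. First the cross-terms c_i = x_i·y_{i+1} − x_{i+1}·y_i:
  -3, 2, -1  ⇒  2A = -2, A = -1.
Then Σ (x_i + x_{i+1})·c_i = -2, so x̄ = -2 / (6·(-1)) = 1/3.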